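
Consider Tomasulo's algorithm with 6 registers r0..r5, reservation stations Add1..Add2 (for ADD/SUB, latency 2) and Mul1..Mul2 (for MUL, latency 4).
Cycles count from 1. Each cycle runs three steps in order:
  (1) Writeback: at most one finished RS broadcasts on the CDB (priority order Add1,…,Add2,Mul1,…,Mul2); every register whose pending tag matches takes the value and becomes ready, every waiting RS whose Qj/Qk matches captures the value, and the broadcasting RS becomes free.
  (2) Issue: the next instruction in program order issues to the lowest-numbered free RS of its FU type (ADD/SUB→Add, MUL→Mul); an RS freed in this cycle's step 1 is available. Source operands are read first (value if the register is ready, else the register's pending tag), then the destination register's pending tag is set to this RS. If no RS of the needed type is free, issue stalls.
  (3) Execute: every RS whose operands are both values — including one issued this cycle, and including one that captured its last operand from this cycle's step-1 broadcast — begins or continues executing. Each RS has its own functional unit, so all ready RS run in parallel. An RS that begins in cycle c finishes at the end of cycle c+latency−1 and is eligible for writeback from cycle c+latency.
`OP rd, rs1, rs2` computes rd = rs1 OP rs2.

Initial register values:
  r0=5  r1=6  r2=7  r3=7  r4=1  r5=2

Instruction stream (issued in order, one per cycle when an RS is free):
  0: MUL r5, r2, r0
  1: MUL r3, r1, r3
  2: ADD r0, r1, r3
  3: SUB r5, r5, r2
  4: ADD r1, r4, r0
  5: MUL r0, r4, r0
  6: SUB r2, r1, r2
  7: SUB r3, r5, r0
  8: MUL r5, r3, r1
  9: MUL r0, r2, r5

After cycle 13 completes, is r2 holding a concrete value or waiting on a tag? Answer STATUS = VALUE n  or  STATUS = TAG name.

STATUS = VALUE 42

c1: issue MUL r5<-Mul1 | r0:5,r1:6,r2:7,r3:7,r4:1,r5:Mul1
c2: issue MUL r3<-Mul2 | r0:5,r1:6,r2:7,r3:Mul2,r4:1,r5:Mul1
c3: issue ADD r0<-Add1 | r0:Add1,r1:6,r2:7,r3:Mul2,r4:1,r5:Mul1
c4: issue SUB r5<-Add2 | r0:Add1,r1:6,r2:7,r3:Mul2,r4:1,r5:Add2
c5: CDB Mul1=35; stall | r0:Add1,r1:6,r2:7,r3:Mul2,r4:1,r5:Add2
c6: CDB Mul2=42; stall | r0:Add1,r1:6,r2:7,r3:42,r4:1,r5:Add2
c7: CDB Add2=28; issue ADD r1<-Add2 | r0:Add1,r1:Add2,r2:7,r3:42,r4:1,r5:28
c8: CDB Add1=48; issue MUL r0<-Mul1 | r0:Mul1,r1:Add2,r2:7,r3:42,r4:1,r5:28
c9: issue SUB r2<-Add1 | r0:Mul1,r1:Add2,r2:Add1,r3:42,r4:1,r5:28
c10: CDB Add2=49; issue SUB r3<-Add2 | r0:Mul1,r1:49,r2:Add1,r3:Add2,r4:1,r5:28
c11: issue MUL r5<-Mul2 | r0:Mul1,r1:49,r2:Add1,r3:Add2,r4:1,r5:Mul2
c12: CDB Add1=42; stall | r0:Mul1,r1:49,r2:42,r3:Add2,r4:1,r5:Mul2
c13: CDB Mul1=48; issue MUL r0<-Mul1 | r0:Mul1,r1:49,r2:42,r3:Add2,r4:1,r5:Mul2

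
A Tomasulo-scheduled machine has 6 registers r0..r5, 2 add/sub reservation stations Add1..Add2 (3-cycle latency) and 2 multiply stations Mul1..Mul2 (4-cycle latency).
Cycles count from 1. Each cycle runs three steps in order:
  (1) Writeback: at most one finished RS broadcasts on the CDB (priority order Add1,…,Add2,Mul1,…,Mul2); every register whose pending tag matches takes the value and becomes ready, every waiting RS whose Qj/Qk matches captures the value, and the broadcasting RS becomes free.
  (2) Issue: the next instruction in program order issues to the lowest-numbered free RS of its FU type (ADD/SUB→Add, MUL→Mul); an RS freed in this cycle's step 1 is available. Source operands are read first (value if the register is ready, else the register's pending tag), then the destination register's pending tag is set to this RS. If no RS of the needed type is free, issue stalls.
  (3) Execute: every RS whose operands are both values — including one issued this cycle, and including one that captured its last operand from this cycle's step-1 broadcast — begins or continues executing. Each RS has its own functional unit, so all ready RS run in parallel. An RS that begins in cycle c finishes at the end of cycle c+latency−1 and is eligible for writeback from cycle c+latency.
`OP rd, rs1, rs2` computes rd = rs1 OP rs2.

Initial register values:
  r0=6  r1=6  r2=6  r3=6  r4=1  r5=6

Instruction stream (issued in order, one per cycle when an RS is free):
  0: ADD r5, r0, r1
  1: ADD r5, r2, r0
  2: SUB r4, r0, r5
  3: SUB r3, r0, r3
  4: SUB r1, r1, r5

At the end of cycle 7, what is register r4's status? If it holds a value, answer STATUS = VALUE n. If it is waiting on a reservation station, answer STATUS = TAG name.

c1: issue ADD r5<-Add1 | r0:6,r1:6,r2:6,r3:6,r4:1,r5:Add1
c2: issue ADD r5<-Add2 | r0:6,r1:6,r2:6,r3:6,r4:1,r5:Add2
c3: stall | r0:6,r1:6,r2:6,r3:6,r4:1,r5:Add2
c4: CDB Add1=12; issue SUB r4<-Add1 | r0:6,r1:6,r2:6,r3:6,r4:Add1,r5:Add2
c5: CDB Add2=12; issue SUB r3<-Add2 | r0:6,r1:6,r2:6,r3:Add2,r4:Add1,r5:12
c6: stall | r0:6,r1:6,r2:6,r3:Add2,r4:Add1,r5:12
c7: stall | r0:6,r1:6,r2:6,r3:Add2,r4:Add1,r5:12

STATUS = TAG Add1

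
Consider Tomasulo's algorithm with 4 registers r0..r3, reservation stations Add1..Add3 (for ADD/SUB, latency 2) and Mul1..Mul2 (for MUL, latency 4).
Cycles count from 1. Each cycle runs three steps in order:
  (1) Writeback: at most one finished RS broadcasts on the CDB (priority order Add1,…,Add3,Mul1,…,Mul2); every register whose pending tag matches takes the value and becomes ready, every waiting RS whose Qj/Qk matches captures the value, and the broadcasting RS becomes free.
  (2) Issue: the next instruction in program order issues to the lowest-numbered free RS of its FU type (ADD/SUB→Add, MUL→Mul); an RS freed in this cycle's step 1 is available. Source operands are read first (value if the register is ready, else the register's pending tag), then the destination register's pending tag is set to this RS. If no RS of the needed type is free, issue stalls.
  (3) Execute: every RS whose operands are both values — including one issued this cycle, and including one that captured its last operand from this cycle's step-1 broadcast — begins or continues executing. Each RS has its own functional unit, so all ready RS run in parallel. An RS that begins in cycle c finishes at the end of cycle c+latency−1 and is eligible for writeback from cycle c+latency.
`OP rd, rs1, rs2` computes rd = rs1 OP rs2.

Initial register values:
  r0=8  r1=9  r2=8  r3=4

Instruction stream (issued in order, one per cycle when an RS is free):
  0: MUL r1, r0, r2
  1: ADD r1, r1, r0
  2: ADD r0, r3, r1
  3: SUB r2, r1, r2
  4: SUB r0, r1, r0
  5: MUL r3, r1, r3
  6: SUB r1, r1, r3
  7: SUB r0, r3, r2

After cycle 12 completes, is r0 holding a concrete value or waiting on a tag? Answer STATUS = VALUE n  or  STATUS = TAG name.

STATUS = TAG Add3

  c1: issue MUL r1<-Mul1  regs: r0:8,r1:Mul1,r2:8,r3:4
  c2: issue ADD r1<-Add1  regs: r0:8,r1:Add1,r2:8,r3:4
  c3: issue ADD r0<-Add2  regs: r0:Add2,r1:Add1,r2:8,r3:4
  c4: issue SUB r2<-Add3  regs: r0:Add2,r1:Add1,r2:Add3,r3:4
  c5: CDB Mul1=64; stall  regs: r0:Add2,r1:Add1,r2:Add3,r3:4
  c6: stall  regs: r0:Add2,r1:Add1,r2:Add3,r3:4
  c7: CDB Add1=72; issue SUB r0<-Add1  regs: r0:Add1,r1:72,r2:Add3,r3:4
  c8: issue MUL r3<-Mul1  regs: r0:Add1,r1:72,r2:Add3,r3:Mul1
  c9: CDB Add2=76; issue SUB r1<-Add2  regs: r0:Add1,r1:Add2,r2:Add3,r3:Mul1
  c10: CDB Add3=64; issue SUB r0<-Add3  regs: r0:Add3,r1:Add2,r2:64,r3:Mul1
  c11: CDB Add1=-4  regs: r0:Add3,r1:Add2,r2:64,r3:Mul1
  c12: CDB Mul1=288  regs: r0:Add3,r1:Add2,r2:64,r3:288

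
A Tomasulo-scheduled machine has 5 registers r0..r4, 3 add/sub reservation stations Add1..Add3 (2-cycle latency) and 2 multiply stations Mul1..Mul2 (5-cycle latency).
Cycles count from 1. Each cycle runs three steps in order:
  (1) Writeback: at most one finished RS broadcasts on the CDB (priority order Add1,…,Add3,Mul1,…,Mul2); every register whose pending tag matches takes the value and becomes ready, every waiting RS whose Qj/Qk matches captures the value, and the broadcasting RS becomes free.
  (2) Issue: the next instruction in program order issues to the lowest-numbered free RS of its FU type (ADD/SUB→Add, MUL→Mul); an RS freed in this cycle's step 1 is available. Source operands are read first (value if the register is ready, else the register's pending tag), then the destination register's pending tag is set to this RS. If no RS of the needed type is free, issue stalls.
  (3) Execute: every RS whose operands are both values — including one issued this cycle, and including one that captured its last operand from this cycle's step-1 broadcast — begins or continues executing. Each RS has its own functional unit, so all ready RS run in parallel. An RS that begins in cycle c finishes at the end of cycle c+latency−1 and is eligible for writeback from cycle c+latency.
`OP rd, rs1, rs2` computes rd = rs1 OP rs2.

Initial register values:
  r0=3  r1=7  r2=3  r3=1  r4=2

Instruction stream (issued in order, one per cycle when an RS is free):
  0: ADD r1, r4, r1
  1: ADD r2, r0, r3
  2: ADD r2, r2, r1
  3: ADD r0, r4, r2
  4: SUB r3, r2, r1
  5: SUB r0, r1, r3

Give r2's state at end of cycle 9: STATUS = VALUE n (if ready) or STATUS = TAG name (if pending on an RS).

STATUS = VALUE 13

  c1: issue ADD r1<-Add1  regs: r0:3,r1:Add1,r2:3,r3:1,r4:2
  c2: issue ADD r2<-Add2  regs: r0:3,r1:Add1,r2:Add2,r3:1,r4:2
  c3: CDB Add1=9; issue ADD r2<-Add1  regs: r0:3,r1:9,r2:Add1,r3:1,r4:2
  c4: CDB Add2=4; issue ADD r0<-Add2  regs: r0:Add2,r1:9,r2:Add1,r3:1,r4:2
  c5: issue SUB r3<-Add3  regs: r0:Add2,r1:9,r2:Add1,r3:Add3,r4:2
  c6: CDB Add1=13; issue SUB r0<-Add1  regs: r0:Add1,r1:9,r2:13,r3:Add3,r4:2
  c7: -  regs: r0:Add1,r1:9,r2:13,r3:Add3,r4:2
  c8: CDB Add2=15  regs: r0:Add1,r1:9,r2:13,r3:Add3,r4:2
  c9: CDB Add3=4  regs: r0:Add1,r1:9,r2:13,r3:4,r4:2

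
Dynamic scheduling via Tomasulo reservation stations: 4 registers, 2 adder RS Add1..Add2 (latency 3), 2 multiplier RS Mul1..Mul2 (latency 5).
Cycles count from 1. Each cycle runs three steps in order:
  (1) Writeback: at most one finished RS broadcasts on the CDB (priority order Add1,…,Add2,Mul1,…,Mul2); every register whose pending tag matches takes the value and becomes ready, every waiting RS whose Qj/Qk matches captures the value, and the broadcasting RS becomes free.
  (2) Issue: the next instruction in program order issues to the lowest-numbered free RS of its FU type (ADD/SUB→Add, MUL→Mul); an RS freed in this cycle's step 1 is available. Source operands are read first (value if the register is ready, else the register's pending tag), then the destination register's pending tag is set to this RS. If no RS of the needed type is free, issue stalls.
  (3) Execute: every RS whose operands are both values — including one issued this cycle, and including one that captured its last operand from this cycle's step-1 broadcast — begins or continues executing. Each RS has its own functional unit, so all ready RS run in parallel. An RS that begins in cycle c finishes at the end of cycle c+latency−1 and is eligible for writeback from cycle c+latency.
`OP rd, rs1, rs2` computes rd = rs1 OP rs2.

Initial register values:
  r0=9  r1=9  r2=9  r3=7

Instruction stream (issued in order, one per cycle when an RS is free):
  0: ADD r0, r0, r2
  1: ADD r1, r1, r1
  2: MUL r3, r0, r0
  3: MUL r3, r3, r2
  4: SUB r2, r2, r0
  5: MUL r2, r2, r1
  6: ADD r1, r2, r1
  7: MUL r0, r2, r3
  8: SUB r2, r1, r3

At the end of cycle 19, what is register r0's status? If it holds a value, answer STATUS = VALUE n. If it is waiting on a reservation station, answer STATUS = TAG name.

STATUS = TAG Mul1

  c1: issue ADD r0<-Add1  regs: r0:Add1,r1:9,r2:9,r3:7
  c2: issue ADD r1<-Add2  regs: r0:Add1,r1:Add2,r2:9,r3:7
  c3: issue MUL r3<-Mul1  regs: r0:Add1,r1:Add2,r2:9,r3:Mul1
  c4: CDB Add1=18; issue MUL r3<-Mul2  regs: r0:18,r1:Add2,r2:9,r3:Mul2
  c5: CDB Add2=18; issue SUB r2<-Add1  regs: r0:18,r1:18,r2:Add1,r3:Mul2
  c6: stall  regs: r0:18,r1:18,r2:Add1,r3:Mul2
  c7: stall  regs: r0:18,r1:18,r2:Add1,r3:Mul2
  c8: CDB Add1=-9; stall  regs: r0:18,r1:18,r2:-9,r3:Mul2
  c9: CDB Mul1=324; issue MUL r2<-Mul1  regs: r0:18,r1:18,r2:Mul1,r3:Mul2
  c10: issue ADD r1<-Add1  regs: r0:18,r1:Add1,r2:Mul1,r3:Mul2
  c11: stall  regs: r0:18,r1:Add1,r2:Mul1,r3:Mul2
  c12: stall  regs: r0:18,r1:Add1,r2:Mul1,r3:Mul2
  c13: stall  regs: r0:18,r1:Add1,r2:Mul1,r3:Mul2
  c14: CDB Mul1=-162; issue MUL r0<-Mul1  regs: r0:Mul1,r1:Add1,r2:-162,r3:Mul2
  c15: CDB Mul2=2916; issue SUB r2<-Add2  regs: r0:Mul1,r1:Add1,r2:Add2,r3:2916
  c16: -  regs: r0:Mul1,r1:Add1,r2:Add2,r3:2916
  c17: CDB Add1=-144  regs: r0:Mul1,r1:-144,r2:Add2,r3:2916
  c18: -  regs: r0:Mul1,r1:-144,r2:Add2,r3:2916
  c19: -  regs: r0:Mul1,r1:-144,r2:Add2,r3:2916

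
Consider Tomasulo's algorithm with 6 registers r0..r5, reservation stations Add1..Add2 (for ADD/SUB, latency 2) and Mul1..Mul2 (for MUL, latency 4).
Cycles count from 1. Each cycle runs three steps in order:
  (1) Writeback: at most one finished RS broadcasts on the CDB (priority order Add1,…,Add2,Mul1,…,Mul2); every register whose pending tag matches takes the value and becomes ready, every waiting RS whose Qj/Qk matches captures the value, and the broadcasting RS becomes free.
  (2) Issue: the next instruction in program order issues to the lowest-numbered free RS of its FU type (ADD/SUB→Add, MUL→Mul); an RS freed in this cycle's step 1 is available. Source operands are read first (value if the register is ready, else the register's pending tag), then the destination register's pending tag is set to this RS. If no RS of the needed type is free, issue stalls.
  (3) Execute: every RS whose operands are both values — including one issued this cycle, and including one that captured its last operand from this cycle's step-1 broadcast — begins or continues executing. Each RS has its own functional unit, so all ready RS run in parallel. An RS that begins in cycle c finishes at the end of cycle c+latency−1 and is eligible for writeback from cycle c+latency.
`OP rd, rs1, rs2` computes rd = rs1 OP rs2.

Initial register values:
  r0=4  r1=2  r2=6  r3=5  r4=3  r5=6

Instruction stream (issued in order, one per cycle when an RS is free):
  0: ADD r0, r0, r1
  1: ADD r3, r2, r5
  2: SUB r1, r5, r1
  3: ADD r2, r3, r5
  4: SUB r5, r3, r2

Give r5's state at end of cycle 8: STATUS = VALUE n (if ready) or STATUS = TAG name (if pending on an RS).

c1: issue ADD r0<-Add1 | r0:Add1,r1:2,r2:6,r3:5,r4:3,r5:6
c2: issue ADD r3<-Add2 | r0:Add1,r1:2,r2:6,r3:Add2,r4:3,r5:6
c3: CDB Add1=6; issue SUB r1<-Add1 | r0:6,r1:Add1,r2:6,r3:Add2,r4:3,r5:6
c4: CDB Add2=12; issue ADD r2<-Add2 | r0:6,r1:Add1,r2:Add2,r3:12,r4:3,r5:6
c5: CDB Add1=4; issue SUB r5<-Add1 | r0:6,r1:4,r2:Add2,r3:12,r4:3,r5:Add1
c6: CDB Add2=18 | r0:6,r1:4,r2:18,r3:12,r4:3,r5:Add1
c7: - | r0:6,r1:4,r2:18,r3:12,r4:3,r5:Add1
c8: CDB Add1=-6 | r0:6,r1:4,r2:18,r3:12,r4:3,r5:-6

STATUS = VALUE -6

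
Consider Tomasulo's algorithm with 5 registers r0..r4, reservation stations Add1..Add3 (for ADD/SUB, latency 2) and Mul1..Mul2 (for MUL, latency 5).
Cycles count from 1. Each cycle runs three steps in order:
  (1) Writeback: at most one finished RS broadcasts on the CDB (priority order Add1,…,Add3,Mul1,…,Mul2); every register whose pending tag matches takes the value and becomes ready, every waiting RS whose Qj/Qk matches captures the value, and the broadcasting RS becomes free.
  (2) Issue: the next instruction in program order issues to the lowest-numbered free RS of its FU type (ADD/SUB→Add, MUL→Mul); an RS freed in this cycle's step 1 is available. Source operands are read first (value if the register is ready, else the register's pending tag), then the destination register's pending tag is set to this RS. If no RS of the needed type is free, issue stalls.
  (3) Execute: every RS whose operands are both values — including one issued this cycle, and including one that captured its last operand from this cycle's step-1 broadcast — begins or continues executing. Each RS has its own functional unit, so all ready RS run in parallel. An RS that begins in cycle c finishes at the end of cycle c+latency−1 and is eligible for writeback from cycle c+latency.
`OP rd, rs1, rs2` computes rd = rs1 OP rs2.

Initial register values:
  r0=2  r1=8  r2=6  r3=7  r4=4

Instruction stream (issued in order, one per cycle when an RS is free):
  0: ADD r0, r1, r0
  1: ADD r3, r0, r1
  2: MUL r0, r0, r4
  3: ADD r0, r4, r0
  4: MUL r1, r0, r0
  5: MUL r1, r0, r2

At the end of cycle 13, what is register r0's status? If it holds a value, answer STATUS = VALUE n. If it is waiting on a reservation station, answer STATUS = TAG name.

STATUS = VALUE 44

c1: issue ADD r0<-Add1 | r0:Add1,r1:8,r2:6,r3:7,r4:4
c2: issue ADD r3<-Add2 | r0:Add1,r1:8,r2:6,r3:Add2,r4:4
c3: CDB Add1=10; issue MUL r0<-Mul1 | r0:Mul1,r1:8,r2:6,r3:Add2,r4:4
c4: issue ADD r0<-Add1 | r0:Add1,r1:8,r2:6,r3:Add2,r4:4
c5: CDB Add2=18; issue MUL r1<-Mul2 | r0:Add1,r1:Mul2,r2:6,r3:18,r4:4
c6: stall | r0:Add1,r1:Mul2,r2:6,r3:18,r4:4
c7: stall | r0:Add1,r1:Mul2,r2:6,r3:18,r4:4
c8: CDB Mul1=40; issue MUL r1<-Mul1 | r0:Add1,r1:Mul1,r2:6,r3:18,r4:4
c9: - | r0:Add1,r1:Mul1,r2:6,r3:18,r4:4
c10: CDB Add1=44 | r0:44,r1:Mul1,r2:6,r3:18,r4:4
c11: - | r0:44,r1:Mul1,r2:6,r3:18,r4:4
c12: - | r0:44,r1:Mul1,r2:6,r3:18,r4:4
c13: - | r0:44,r1:Mul1,r2:6,r3:18,r4:4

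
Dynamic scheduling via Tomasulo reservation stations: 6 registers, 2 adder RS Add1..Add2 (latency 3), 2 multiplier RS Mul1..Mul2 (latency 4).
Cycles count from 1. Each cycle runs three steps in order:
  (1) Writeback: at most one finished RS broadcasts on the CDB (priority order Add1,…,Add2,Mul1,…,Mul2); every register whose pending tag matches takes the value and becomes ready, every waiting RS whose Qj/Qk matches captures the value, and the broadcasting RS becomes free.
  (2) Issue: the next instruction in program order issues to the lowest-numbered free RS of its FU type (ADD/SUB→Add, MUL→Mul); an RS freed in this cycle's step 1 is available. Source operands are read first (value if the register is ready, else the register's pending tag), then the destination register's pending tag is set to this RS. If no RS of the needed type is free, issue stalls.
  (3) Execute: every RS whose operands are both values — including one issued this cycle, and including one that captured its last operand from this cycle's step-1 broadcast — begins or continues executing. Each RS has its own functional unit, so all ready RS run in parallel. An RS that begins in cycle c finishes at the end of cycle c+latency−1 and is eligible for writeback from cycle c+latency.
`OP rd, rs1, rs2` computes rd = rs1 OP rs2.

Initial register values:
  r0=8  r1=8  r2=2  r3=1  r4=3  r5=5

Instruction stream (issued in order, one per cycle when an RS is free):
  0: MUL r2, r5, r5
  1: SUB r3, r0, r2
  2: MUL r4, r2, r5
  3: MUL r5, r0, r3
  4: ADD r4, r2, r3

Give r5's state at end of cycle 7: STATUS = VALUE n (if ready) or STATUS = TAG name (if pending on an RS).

  c1: issue MUL r2<-Mul1  regs: r0:8,r1:8,r2:Mul1,r3:1,r4:3,r5:5
  c2: issue SUB r3<-Add1  regs: r0:8,r1:8,r2:Mul1,r3:Add1,r4:3,r5:5
  c3: issue MUL r4<-Mul2  regs: r0:8,r1:8,r2:Mul1,r3:Add1,r4:Mul2,r5:5
  c4: stall  regs: r0:8,r1:8,r2:Mul1,r3:Add1,r4:Mul2,r5:5
  c5: CDB Mul1=25; issue MUL r5<-Mul1  regs: r0:8,r1:8,r2:25,r3:Add1,r4:Mul2,r5:Mul1
  c6: issue ADD r4<-Add2  regs: r0:8,r1:8,r2:25,r3:Add1,r4:Add2,r5:Mul1
  c7: -  regs: r0:8,r1:8,r2:25,r3:Add1,r4:Add2,r5:Mul1

STATUS = TAG Mul1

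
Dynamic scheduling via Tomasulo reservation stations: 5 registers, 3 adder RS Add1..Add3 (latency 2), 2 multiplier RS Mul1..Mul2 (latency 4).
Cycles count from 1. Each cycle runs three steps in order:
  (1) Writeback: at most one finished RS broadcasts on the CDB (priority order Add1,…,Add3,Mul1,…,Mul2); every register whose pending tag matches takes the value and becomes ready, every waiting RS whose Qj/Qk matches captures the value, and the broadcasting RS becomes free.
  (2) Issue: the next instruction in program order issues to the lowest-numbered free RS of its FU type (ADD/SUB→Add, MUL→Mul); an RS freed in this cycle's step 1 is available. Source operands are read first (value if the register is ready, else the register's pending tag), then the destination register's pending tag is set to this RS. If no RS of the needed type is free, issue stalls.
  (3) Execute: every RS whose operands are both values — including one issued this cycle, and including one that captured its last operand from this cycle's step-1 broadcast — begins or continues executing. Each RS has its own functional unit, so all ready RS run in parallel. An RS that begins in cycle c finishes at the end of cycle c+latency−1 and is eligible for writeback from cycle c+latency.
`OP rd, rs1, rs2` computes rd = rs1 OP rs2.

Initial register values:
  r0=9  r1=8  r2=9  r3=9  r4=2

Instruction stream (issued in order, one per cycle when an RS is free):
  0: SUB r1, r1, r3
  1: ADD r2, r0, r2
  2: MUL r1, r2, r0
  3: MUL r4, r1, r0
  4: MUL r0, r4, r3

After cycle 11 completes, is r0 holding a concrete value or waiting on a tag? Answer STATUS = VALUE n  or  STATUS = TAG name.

STATUS = TAG Mul1

c1: issue SUB r1<-Add1 | r0:9,r1:Add1,r2:9,r3:9,r4:2
c2: issue ADD r2<-Add2 | r0:9,r1:Add1,r2:Add2,r3:9,r4:2
c3: CDB Add1=-1; issue MUL r1<-Mul1 | r0:9,r1:Mul1,r2:Add2,r3:9,r4:2
c4: CDB Add2=18; issue MUL r4<-Mul2 | r0:9,r1:Mul1,r2:18,r3:9,r4:Mul2
c5: stall | r0:9,r1:Mul1,r2:18,r3:9,r4:Mul2
c6: stall | r0:9,r1:Mul1,r2:18,r3:9,r4:Mul2
c7: stall | r0:9,r1:Mul1,r2:18,r3:9,r4:Mul2
c8: CDB Mul1=162; issue MUL r0<-Mul1 | r0:Mul1,r1:162,r2:18,r3:9,r4:Mul2
c9: - | r0:Mul1,r1:162,r2:18,r3:9,r4:Mul2
c10: - | r0:Mul1,r1:162,r2:18,r3:9,r4:Mul2
c11: - | r0:Mul1,r1:162,r2:18,r3:9,r4:Mul2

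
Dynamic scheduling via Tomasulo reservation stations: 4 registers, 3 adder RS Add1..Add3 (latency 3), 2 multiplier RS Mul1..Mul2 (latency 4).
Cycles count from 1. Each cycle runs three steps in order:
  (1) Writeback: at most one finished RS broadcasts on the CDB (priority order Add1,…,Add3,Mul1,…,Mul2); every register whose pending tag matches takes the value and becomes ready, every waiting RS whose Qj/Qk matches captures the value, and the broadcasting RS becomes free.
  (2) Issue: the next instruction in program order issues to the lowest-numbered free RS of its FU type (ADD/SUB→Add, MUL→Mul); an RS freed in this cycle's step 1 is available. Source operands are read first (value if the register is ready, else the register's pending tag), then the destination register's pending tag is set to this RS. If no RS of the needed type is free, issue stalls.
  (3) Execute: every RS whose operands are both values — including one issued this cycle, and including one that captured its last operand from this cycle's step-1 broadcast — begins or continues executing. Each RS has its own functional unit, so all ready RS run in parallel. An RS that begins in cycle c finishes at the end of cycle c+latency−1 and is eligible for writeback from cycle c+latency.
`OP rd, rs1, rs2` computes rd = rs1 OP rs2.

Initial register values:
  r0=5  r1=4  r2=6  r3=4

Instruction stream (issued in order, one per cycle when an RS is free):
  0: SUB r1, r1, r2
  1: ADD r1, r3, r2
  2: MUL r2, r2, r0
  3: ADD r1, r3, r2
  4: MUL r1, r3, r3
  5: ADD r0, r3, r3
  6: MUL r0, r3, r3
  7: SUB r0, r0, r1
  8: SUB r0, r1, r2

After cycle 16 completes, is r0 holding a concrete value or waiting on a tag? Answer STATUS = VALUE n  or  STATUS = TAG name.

STATUS = VALUE -14

  c1: issue SUB r1<-Add1  regs: r0:5,r1:Add1,r2:6,r3:4
  c2: issue ADD r1<-Add2  regs: r0:5,r1:Add2,r2:6,r3:4
  c3: issue MUL r2<-Mul1  regs: r0:5,r1:Add2,r2:Mul1,r3:4
  c4: CDB Add1=-2; issue ADD r1<-Add1  regs: r0:5,r1:Add1,r2:Mul1,r3:4
  c5: CDB Add2=10; issue MUL r1<-Mul2  regs: r0:5,r1:Mul2,r2:Mul1,r3:4
  c6: issue ADD r0<-Add2  regs: r0:Add2,r1:Mul2,r2:Mul1,r3:4
  c7: CDB Mul1=30; issue MUL r0<-Mul1  regs: r0:Mul1,r1:Mul2,r2:30,r3:4
  c8: issue SUB r0<-Add3  regs: r0:Add3,r1:Mul2,r2:30,r3:4
  c9: CDB Add2=8; issue SUB r0<-Add2  regs: r0:Add2,r1:Mul2,r2:30,r3:4
  c10: CDB Add1=34  regs: r0:Add2,r1:Mul2,r2:30,r3:4
  c11: CDB Mul1=16  regs: r0:Add2,r1:Mul2,r2:30,r3:4
  c12: CDB Mul2=16  regs: r0:Add2,r1:16,r2:30,r3:4
  c13: -  regs: r0:Add2,r1:16,r2:30,r3:4
  c14: -  regs: r0:Add2,r1:16,r2:30,r3:4
  c15: CDB Add2=-14  regs: r0:-14,r1:16,r2:30,r3:4
  c16: CDB Add3=0  regs: r0:-14,r1:16,r2:30,r3:4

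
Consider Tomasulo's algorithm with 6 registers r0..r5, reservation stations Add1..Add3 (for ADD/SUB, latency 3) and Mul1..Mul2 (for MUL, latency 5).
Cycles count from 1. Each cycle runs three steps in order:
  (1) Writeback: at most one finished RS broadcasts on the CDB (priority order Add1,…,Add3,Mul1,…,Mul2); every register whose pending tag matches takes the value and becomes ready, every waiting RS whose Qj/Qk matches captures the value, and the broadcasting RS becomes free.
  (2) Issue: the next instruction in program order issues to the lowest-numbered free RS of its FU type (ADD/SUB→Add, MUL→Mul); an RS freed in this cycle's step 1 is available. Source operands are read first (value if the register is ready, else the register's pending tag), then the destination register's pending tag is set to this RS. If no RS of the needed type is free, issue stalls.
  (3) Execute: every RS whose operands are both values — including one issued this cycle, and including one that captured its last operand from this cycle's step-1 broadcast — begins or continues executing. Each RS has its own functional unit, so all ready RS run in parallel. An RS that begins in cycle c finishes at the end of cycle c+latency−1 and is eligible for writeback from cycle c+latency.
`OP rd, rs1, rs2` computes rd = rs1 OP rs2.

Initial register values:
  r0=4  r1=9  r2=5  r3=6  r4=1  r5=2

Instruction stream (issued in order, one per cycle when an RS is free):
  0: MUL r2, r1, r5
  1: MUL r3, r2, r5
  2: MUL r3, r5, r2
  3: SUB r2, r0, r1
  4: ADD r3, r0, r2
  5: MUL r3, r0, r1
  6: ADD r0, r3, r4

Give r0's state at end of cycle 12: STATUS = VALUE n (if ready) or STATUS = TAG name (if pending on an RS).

STATUS = TAG Add1

cycle 1: issue MUL r2<-Mul1 // r0:4,r1:9,r2:Mul1,r3:6,r4:1,r5:2
cycle 2: issue MUL r3<-Mul2 // r0:4,r1:9,r2:Mul1,r3:Mul2,r4:1,r5:2
cycle 3: stall // r0:4,r1:9,r2:Mul1,r3:Mul2,r4:1,r5:2
cycle 4: stall // r0:4,r1:9,r2:Mul1,r3:Mul2,r4:1,r5:2
cycle 5: stall // r0:4,r1:9,r2:Mul1,r3:Mul2,r4:1,r5:2
cycle 6: CDB Mul1=18; issue MUL r3<-Mul1 // r0:4,r1:9,r2:18,r3:Mul1,r4:1,r5:2
cycle 7: issue SUB r2<-Add1 // r0:4,r1:9,r2:Add1,r3:Mul1,r4:1,r5:2
cycle 8: issue ADD r3<-Add2 // r0:4,r1:9,r2:Add1,r3:Add2,r4:1,r5:2
cycle 9: stall // r0:4,r1:9,r2:Add1,r3:Add2,r4:1,r5:2
cycle 10: CDB Add1=-5; stall // r0:4,r1:9,r2:-5,r3:Add2,r4:1,r5:2
cycle 11: CDB Mul1=36; issue MUL r3<-Mul1 // r0:4,r1:9,r2:-5,r3:Mul1,r4:1,r5:2
cycle 12: CDB Mul2=36; issue ADD r0<-Add1 // r0:Add1,r1:9,r2:-5,r3:Mul1,r4:1,r5:2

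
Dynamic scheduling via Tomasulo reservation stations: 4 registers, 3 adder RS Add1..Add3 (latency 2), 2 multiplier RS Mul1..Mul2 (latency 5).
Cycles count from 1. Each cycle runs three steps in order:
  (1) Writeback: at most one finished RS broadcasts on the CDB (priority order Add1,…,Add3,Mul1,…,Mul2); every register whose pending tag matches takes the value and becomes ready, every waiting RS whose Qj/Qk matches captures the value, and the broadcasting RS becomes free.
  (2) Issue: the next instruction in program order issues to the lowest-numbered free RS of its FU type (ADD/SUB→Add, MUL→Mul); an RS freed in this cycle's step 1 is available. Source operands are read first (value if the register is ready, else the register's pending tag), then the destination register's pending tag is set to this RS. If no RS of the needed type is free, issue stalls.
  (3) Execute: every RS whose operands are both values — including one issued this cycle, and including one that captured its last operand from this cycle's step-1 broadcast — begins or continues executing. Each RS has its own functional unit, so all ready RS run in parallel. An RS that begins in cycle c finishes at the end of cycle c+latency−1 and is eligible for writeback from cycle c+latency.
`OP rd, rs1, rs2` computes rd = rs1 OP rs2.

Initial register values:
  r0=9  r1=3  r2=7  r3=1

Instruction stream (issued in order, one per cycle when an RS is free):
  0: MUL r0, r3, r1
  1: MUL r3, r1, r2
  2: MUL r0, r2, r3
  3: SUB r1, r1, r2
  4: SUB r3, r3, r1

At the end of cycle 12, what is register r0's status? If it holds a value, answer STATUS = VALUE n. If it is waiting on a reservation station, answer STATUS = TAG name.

STATUS = VALUE 147

cycle 1: issue MUL r0<-Mul1 // r0:Mul1,r1:3,r2:7,r3:1
cycle 2: issue MUL r3<-Mul2 // r0:Mul1,r1:3,r2:7,r3:Mul2
cycle 3: stall // r0:Mul1,r1:3,r2:7,r3:Mul2
cycle 4: stall // r0:Mul1,r1:3,r2:7,r3:Mul2
cycle 5: stall // r0:Mul1,r1:3,r2:7,r3:Mul2
cycle 6: CDB Mul1=3; issue MUL r0<-Mul1 // r0:Mul1,r1:3,r2:7,r3:Mul2
cycle 7: CDB Mul2=21; issue SUB r1<-Add1 // r0:Mul1,r1:Add1,r2:7,r3:21
cycle 8: issue SUB r3<-Add2 // r0:Mul1,r1:Add1,r2:7,r3:Add2
cycle 9: CDB Add1=-4 // r0:Mul1,r1:-4,r2:7,r3:Add2
cycle 10: - // r0:Mul1,r1:-4,r2:7,r3:Add2
cycle 11: CDB Add2=25 // r0:Mul1,r1:-4,r2:7,r3:25
cycle 12: CDB Mul1=147 // r0:147,r1:-4,r2:7,r3:25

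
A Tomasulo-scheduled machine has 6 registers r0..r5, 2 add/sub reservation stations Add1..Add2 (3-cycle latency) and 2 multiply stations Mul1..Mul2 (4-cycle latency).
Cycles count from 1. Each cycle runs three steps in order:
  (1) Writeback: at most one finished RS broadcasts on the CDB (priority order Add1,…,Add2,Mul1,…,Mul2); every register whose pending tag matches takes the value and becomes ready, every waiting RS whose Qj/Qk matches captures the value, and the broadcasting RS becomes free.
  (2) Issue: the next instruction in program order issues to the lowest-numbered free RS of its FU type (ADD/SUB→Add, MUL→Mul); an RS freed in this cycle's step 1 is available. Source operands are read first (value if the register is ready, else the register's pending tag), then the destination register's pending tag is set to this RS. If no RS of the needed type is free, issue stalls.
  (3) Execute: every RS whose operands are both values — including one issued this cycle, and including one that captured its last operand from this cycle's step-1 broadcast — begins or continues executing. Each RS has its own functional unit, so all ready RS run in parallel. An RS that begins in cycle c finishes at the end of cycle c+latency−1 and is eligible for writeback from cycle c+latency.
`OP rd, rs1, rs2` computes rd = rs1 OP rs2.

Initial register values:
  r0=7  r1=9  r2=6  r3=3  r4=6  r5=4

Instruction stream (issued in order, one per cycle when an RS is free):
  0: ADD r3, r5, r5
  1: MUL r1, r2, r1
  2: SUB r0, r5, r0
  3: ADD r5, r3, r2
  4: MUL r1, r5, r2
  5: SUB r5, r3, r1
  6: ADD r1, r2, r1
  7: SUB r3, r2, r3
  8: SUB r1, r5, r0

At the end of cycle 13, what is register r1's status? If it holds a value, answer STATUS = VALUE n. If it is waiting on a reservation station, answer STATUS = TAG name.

  c1: issue ADD r3<-Add1  regs: r0:7,r1:9,r2:6,r3:Add1,r4:6,r5:4
  c2: issue MUL r1<-Mul1  regs: r0:7,r1:Mul1,r2:6,r3:Add1,r4:6,r5:4
  c3: issue SUB r0<-Add2  regs: r0:Add2,r1:Mul1,r2:6,r3:Add1,r4:6,r5:4
  c4: CDB Add1=8; issue ADD r5<-Add1  regs: r0:Add2,r1:Mul1,r2:6,r3:8,r4:6,r5:Add1
  c5: issue MUL r1<-Mul2  regs: r0:Add2,r1:Mul2,r2:6,r3:8,r4:6,r5:Add1
  c6: CDB Add2=-3; issue SUB r5<-Add2  regs: r0:-3,r1:Mul2,r2:6,r3:8,r4:6,r5:Add2
  c7: CDB Add1=14; issue ADD r1<-Add1  regs: r0:-3,r1:Add1,r2:6,r3:8,r4:6,r5:Add2
  c8: CDB Mul1=54; stall  regs: r0:-3,r1:Add1,r2:6,r3:8,r4:6,r5:Add2
  c9: stall  regs: r0:-3,r1:Add1,r2:6,r3:8,r4:6,r5:Add2
  c10: stall  regs: r0:-3,r1:Add1,r2:6,r3:8,r4:6,r5:Add2
  c11: CDB Mul2=84; stall  regs: r0:-3,r1:Add1,r2:6,r3:8,r4:6,r5:Add2
  c12: stall  regs: r0:-3,r1:Add1,r2:6,r3:8,r4:6,r5:Add2
  c13: stall  regs: r0:-3,r1:Add1,r2:6,r3:8,r4:6,r5:Add2

STATUS = TAG Add1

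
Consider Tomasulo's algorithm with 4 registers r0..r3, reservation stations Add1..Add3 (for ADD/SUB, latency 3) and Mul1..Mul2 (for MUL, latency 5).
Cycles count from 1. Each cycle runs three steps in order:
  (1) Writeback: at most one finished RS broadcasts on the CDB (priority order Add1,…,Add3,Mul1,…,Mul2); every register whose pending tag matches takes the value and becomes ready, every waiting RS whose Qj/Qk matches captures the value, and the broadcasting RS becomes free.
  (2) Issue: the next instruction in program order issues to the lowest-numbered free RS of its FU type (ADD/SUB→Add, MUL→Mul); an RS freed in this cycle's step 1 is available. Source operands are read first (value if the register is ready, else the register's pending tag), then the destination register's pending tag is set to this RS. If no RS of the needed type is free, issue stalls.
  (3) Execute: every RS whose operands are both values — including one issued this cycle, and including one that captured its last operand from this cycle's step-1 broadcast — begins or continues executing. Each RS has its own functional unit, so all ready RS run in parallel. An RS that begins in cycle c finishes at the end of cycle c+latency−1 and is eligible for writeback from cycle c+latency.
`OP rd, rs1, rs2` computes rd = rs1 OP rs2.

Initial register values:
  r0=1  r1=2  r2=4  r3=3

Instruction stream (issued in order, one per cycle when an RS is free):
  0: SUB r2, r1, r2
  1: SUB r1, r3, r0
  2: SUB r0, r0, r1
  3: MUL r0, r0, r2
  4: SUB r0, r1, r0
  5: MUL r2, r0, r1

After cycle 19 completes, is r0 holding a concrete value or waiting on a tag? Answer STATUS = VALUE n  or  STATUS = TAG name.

cycle 1: issue SUB r2<-Add1 // r0:1,r1:2,r2:Add1,r3:3
cycle 2: issue SUB r1<-Add2 // r0:1,r1:Add2,r2:Add1,r3:3
cycle 3: issue SUB r0<-Add3 // r0:Add3,r1:Add2,r2:Add1,r3:3
cycle 4: CDB Add1=-2; issue MUL r0<-Mul1 // r0:Mul1,r1:Add2,r2:-2,r3:3
cycle 5: CDB Add2=2; issue SUB r0<-Add1 // r0:Add1,r1:2,r2:-2,r3:3
cycle 6: issue MUL r2<-Mul2 // r0:Add1,r1:2,r2:Mul2,r3:3
cycle 7: - // r0:Add1,r1:2,r2:Mul2,r3:3
cycle 8: CDB Add3=-1 // r0:Add1,r1:2,r2:Mul2,r3:3
cycle 9: - // r0:Add1,r1:2,r2:Mul2,r3:3
cycle 10: - // r0:Add1,r1:2,r2:Mul2,r3:3
cycle 11: - // r0:Add1,r1:2,r2:Mul2,r3:3
cycle 12: - // r0:Add1,r1:2,r2:Mul2,r3:3
cycle 13: CDB Mul1=2 // r0:Add1,r1:2,r2:Mul2,r3:3
cycle 14: - // r0:Add1,r1:2,r2:Mul2,r3:3
cycle 15: - // r0:Add1,r1:2,r2:Mul2,r3:3
cycle 16: CDB Add1=0 // r0:0,r1:2,r2:Mul2,r3:3
cycle 17: - // r0:0,r1:2,r2:Mul2,r3:3
cycle 18: - // r0:0,r1:2,r2:Mul2,r3:3
cycle 19: - // r0:0,r1:2,r2:Mul2,r3:3

STATUS = VALUE 0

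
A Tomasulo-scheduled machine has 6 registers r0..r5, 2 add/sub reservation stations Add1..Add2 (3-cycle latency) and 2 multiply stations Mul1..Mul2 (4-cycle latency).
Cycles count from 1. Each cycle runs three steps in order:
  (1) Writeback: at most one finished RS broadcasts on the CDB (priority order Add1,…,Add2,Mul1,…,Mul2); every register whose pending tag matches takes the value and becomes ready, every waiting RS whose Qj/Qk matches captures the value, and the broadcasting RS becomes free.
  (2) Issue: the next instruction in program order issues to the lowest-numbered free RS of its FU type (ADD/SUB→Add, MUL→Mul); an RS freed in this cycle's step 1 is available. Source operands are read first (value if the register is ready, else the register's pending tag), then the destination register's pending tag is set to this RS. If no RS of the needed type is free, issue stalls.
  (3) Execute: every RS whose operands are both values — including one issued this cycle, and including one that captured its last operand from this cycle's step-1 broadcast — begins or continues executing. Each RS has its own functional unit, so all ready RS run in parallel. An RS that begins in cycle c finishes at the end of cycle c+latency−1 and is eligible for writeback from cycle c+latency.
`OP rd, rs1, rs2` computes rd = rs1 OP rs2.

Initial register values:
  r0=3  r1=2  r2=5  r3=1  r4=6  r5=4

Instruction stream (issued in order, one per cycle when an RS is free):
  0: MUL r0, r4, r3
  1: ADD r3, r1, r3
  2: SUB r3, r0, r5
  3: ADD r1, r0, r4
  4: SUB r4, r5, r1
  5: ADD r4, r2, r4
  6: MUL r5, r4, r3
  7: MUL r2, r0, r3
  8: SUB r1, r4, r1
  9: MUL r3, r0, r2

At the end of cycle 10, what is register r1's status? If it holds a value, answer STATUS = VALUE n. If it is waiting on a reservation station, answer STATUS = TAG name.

cycle 1: issue MUL r0<-Mul1 // r0:Mul1,r1:2,r2:5,r3:1,r4:6,r5:4
cycle 2: issue ADD r3<-Add1 // r0:Mul1,r1:2,r2:5,r3:Add1,r4:6,r5:4
cycle 3: issue SUB r3<-Add2 // r0:Mul1,r1:2,r2:5,r3:Add2,r4:6,r5:4
cycle 4: stall // r0:Mul1,r1:2,r2:5,r3:Add2,r4:6,r5:4
cycle 5: CDB Add1=3; issue ADD r1<-Add1 // r0:Mul1,r1:Add1,r2:5,r3:Add2,r4:6,r5:4
cycle 6: CDB Mul1=6; stall // r0:6,r1:Add1,r2:5,r3:Add2,r4:6,r5:4
cycle 7: stall // r0:6,r1:Add1,r2:5,r3:Add2,r4:6,r5:4
cycle 8: stall // r0:6,r1:Add1,r2:5,r3:Add2,r4:6,r5:4
cycle 9: CDB Add1=12; issue SUB r4<-Add1 // r0:6,r1:12,r2:5,r3:Add2,r4:Add1,r5:4
cycle 10: CDB Add2=2; issue ADD r4<-Add2 // r0:6,r1:12,r2:5,r3:2,r4:Add2,r5:4

STATUS = VALUE 12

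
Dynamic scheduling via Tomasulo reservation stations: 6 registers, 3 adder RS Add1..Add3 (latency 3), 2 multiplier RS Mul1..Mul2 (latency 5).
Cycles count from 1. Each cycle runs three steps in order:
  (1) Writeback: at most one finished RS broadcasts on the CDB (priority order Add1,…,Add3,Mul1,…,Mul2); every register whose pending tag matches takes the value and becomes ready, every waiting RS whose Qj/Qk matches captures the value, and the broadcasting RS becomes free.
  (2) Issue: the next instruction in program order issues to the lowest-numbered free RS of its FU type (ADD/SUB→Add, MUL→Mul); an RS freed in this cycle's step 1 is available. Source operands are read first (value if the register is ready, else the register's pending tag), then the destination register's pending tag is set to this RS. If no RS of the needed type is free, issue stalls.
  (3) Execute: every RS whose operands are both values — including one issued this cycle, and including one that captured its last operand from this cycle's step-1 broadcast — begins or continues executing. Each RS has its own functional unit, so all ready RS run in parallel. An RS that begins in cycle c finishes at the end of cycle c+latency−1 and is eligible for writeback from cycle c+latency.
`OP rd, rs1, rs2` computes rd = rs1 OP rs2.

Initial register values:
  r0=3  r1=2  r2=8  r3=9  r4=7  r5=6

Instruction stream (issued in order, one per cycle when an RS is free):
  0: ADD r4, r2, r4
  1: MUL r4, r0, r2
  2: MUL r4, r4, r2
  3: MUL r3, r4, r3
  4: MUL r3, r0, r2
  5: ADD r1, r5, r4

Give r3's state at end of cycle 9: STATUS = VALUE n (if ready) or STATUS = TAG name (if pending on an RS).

STATUS = TAG Mul1

c1: issue ADD r4<-Add1 | r0:3,r1:2,r2:8,r3:9,r4:Add1,r5:6
c2: issue MUL r4<-Mul1 | r0:3,r1:2,r2:8,r3:9,r4:Mul1,r5:6
c3: issue MUL r4<-Mul2 | r0:3,r1:2,r2:8,r3:9,r4:Mul2,r5:6
c4: CDB Add1=15; stall | r0:3,r1:2,r2:8,r3:9,r4:Mul2,r5:6
c5: stall | r0:3,r1:2,r2:8,r3:9,r4:Mul2,r5:6
c6: stall | r0:3,r1:2,r2:8,r3:9,r4:Mul2,r5:6
c7: CDB Mul1=24; issue MUL r3<-Mul1 | r0:3,r1:2,r2:8,r3:Mul1,r4:Mul2,r5:6
c8: stall | r0:3,r1:2,r2:8,r3:Mul1,r4:Mul2,r5:6
c9: stall | r0:3,r1:2,r2:8,r3:Mul1,r4:Mul2,r5:6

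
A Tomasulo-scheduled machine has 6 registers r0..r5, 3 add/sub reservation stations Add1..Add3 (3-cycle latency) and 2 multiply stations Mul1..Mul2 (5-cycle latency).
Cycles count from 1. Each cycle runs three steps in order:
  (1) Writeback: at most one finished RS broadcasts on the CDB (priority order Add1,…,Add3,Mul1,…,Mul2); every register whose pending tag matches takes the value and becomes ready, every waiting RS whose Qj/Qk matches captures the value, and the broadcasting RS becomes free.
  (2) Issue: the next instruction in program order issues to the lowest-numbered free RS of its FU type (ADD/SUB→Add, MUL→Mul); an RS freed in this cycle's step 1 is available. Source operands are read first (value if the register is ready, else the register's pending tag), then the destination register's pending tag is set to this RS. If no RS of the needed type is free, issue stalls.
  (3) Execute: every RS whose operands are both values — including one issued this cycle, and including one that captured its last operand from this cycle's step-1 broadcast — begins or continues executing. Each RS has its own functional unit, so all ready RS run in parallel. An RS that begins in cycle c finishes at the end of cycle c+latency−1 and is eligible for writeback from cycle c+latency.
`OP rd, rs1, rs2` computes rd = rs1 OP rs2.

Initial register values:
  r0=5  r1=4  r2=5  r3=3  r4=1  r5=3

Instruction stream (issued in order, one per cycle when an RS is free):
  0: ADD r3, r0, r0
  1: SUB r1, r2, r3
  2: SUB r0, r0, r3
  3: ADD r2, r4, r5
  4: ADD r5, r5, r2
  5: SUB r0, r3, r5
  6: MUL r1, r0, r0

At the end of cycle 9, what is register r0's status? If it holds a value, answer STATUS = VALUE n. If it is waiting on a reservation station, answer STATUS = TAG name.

  c1: issue ADD r3<-Add1  regs: r0:5,r1:4,r2:5,r3:Add1,r4:1,r5:3
  c2: issue SUB r1<-Add2  regs: r0:5,r1:Add2,r2:5,r3:Add1,r4:1,r5:3
  c3: issue SUB r0<-Add3  regs: r0:Add3,r1:Add2,r2:5,r3:Add1,r4:1,r5:3
  c4: CDB Add1=10; issue ADD r2<-Add1  regs: r0:Add3,r1:Add2,r2:Add1,r3:10,r4:1,r5:3
  c5: stall  regs: r0:Add3,r1:Add2,r2:Add1,r3:10,r4:1,r5:3
  c6: stall  regs: r0:Add3,r1:Add2,r2:Add1,r3:10,r4:1,r5:3
  c7: CDB Add1=4; issue ADD r5<-Add1  regs: r0:Add3,r1:Add2,r2:4,r3:10,r4:1,r5:Add1
  c8: CDB Add2=-5; issue SUB r0<-Add2  regs: r0:Add2,r1:-5,r2:4,r3:10,r4:1,r5:Add1
  c9: CDB Add3=-5; issue MUL r1<-Mul1  regs: r0:Add2,r1:Mul1,r2:4,r3:10,r4:1,r5:Add1

STATUS = TAG Add2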